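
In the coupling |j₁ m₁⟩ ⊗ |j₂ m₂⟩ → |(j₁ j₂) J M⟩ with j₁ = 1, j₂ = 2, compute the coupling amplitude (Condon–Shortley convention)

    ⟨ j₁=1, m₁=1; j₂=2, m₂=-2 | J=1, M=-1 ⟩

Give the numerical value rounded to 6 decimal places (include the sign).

triangle: 2!×0!×2!/5! = 4/120
(j±m)!: 2!×0!×0!×4!×0!×2! = 96
prefactor² = (2J+1)×Δ×N² = 48/5
  k=0: +1/(0!×2!×0!×0!×0!×2!) = 1/4
Σ = 1/4  ⇒  CG² = 48/5×1/4² = 3/5
CG = +√(3/5) = +0.774597

+√(3/5) ≈ +0.774597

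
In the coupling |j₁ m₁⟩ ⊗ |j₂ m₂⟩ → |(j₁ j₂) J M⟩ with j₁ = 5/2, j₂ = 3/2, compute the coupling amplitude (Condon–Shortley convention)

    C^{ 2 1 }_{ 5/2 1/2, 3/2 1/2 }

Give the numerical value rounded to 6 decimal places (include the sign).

j₁+j₂−J=2  J+j₁−j₂=3  J−j₁+j₂=1  j₁+j₂+J+1=7
(j₁±m₁, j₂±m₂, J±M) = (3,2,2,1,3,1)
P² = 12/7
sum k=1..2:
  [1] −1/2 = -1/2
  [2] +1/12 = 1/12
S = -5/12
C² = P²·S² = 25/84 ; C = -0.545545

−√(25/84) ≈ -0.545545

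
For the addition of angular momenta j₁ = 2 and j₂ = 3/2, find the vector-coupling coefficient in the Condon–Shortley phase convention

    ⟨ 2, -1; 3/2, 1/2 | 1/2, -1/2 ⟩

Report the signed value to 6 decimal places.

+√(3/10) ≈ +0.547723

triangle: 3!·1!·0!/5! = 6/120
(j±m)!: 1!·3!·2!·1!·0!·1! = 12
prefactor² = (2J+1)·Δ·N² = 6/5
  k=2: +1/(2!·1!·1!·0!·0!·0!) = 1/2
Σ = 1/2  ⇒  CG² = 6/5·1/2² = 3/10
CG = +√(3/10) = +0.547723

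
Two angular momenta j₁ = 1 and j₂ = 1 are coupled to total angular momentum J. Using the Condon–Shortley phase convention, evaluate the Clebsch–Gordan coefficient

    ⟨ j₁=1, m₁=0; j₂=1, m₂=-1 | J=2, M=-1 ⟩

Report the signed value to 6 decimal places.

j₁+j₂−J=0  J+j₁−j₂=2  J−j₁+j₂=2  j₁+j₂+J+1=5
(j₁±m₁, j₂±m₂, J±M) = (1,1,0,2,1,3)
P² = 2
sum k=0..0:
  [0] +1/2 = 1/2
S = 1/2
C² = P²·S² = 1/2 ; C = +0.707107

+0.707107  (= +√(1/2))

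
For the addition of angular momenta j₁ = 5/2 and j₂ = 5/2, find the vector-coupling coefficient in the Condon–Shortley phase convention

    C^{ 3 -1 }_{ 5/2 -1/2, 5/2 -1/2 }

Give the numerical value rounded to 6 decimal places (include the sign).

j₁+j₂−J=2  J+j₁−j₂=3  J−j₁+j₂=3  j₁+j₂+J+1=9
(j₁±m₁, j₂±m₂, J±M) = (2,3,2,3,2,4)
P² = 48/5
sum k=0..2:
  [0] +1/24 = 1/24
  [1] −1/4 = -1/4
  [2] +1/24 = 1/24
S = -1/6
C² = P²·S² = 4/15 ; C = -0.516398

-0.516398  (= −√(4/15))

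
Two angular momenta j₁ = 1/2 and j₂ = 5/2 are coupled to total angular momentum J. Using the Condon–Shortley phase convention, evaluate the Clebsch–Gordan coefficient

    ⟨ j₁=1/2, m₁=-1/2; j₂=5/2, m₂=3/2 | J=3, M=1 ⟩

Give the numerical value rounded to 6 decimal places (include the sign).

√[7·0!1!5!/7! · 0!1!4!1!4!2!] = √(192)
  +(−1)^0/∏(0,0,1,4,0,1)! = 1/24  (running 1/24)
⟨..|..⟩ = √(192)·(1/24) = +0.577350

+√(1/3) ≈ +0.577350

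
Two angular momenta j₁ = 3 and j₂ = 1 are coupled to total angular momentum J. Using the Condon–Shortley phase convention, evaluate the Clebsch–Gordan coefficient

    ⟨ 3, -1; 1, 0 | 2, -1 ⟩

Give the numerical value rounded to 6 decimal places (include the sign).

-0.617213

√[5·2!4!0!/7! · 2!4!1!1!1!3!] = √(96/7)
  +(−1)^1/∏(1,1,3,0,1,0)! = -1/6  (running -1/6)
⟨..|..⟩ = √(96/7)·(-1/6) = -0.617213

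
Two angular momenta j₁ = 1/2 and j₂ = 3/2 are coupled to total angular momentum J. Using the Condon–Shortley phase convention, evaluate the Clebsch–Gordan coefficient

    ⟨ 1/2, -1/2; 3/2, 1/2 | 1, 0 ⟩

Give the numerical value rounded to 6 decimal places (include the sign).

−√(1/2) ≈ -0.707107

√[3·1!0!2!/4! · 0!1!2!1!1!1!] = √(1/2)
  +(−1)^1/∏(1,0,0,1,0,1)! = -1  (running -1)
⟨..|..⟩ = √(1/2)·(-1) = -0.707107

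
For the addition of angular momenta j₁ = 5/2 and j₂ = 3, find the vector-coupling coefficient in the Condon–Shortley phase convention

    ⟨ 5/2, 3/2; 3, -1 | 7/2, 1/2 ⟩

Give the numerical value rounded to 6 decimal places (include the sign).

+√(8/63) ≈ +0.356348

triangle: 2!·3!·4!/10! = 288/3628800
(j±m)!: 4!·1!·2!·4!·4!·3! = 165888
prefactor² = (2J+1)·Δ·N² = 18432/175
  k=0: +1/(0!·2!·1!·2!·2!·2!) = 1/16
  k=1: −1/(1!·1!·0!·1!·3!·3!) = -1/36
Σ = 5/144  ⇒  CG² = 18432/175·5/144² = 8/63
CG = +√(8/63) = +0.356348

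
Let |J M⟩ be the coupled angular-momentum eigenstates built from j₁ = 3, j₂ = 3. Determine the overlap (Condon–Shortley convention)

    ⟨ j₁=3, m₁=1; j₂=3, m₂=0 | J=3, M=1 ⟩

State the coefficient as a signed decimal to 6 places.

-0.408248

√[7·3!3!3!/10! · 4!2!3!3!4!2!] = √(864/25)
  +(−1)^0/∏(0,3,2,3,1,0)! = 1/72  (running 1/72)
  +(−1)^1/∏(1,2,1,2,2,1)! = -1/8  (running -1/9)
  +(−1)^2/∏(2,1,0,1,3,2)! = 1/24  (running -5/72)
⟨..|..⟩ = √(864/25)·(-5/72) = -0.408248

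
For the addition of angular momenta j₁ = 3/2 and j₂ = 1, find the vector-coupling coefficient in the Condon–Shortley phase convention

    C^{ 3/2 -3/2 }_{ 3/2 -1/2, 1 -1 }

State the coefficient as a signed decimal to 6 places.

+0.632456  (= +√(2/5))

j₁+j₂−J=1  J+j₁−j₂=2  J−j₁+j₂=1  j₁+j₂+J+1=5
(j₁±m₁, j₂±m₂, J±M) = (1,2,0,2,0,3)
P² = 8/5
sum k=0..0:
  [0] +1/2 = 1/2
S = 1/2
C² = P²·S² = 2/5 ; C = +0.632456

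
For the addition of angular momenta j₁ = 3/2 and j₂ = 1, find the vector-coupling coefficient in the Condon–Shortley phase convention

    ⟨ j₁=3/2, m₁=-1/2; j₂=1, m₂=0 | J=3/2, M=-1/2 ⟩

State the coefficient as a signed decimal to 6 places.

-0.258199

j₁+j₂−J=1  J+j₁−j₂=2  J−j₁+j₂=1  j₁+j₂+J+1=5
(j₁±m₁, j₂±m₂, J±M) = (1,2,1,1,1,2)
P² = 4/15
sum k=0..1:
  [0] +1/2 = 1/2
  [1] −1/1 = -1
S = -1/2
C² = P²·S² = 1/15 ; C = -0.258199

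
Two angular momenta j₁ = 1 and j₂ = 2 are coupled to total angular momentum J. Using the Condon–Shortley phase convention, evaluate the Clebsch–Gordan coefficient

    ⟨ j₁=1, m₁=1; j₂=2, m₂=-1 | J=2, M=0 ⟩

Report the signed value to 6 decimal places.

j₁+j₂−J=1  J+j₁−j₂=1  J−j₁+j₂=3  j₁+j₂+J+1=6
(j₁±m₁, j₂±m₂, J±M) = (2,0,1,3,2,2)
P² = 2
sum k=0..0:
  [0] +1/2 = 1/2
S = 1/2
C² = P²·S² = 1/2 ; C = +0.707107

+√(1/2) ≈ +0.707107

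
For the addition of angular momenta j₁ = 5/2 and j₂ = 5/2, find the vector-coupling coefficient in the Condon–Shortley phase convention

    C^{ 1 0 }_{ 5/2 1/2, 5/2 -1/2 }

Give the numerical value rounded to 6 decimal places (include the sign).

+√(1/70) = +0.119523

√[3·4!1!1!/7! · 3!2!2!3!1!1!] = √(72/35)
  +(−1)^1/∏(1,3,1,1,0,0)! = -1/6  (running -1/6)
  +(−1)^2/∏(2,2,0,0,1,1)! = 1/4  (running 1/12)
⟨..|..⟩ = √(72/35)·(1/12) = +0.119523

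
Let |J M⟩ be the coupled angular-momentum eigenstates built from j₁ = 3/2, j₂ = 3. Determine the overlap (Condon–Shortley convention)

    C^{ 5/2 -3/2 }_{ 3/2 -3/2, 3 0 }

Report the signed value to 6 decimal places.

+0.507093

triangle: 2!*1!*4!/8! = 48/40320
(j±m)!: 0!*3!*3!*3!*1!*4! = 5184
prefactor² = (2J+1)*Δ*N² = 1296/35
  k=2: +1/(2!*0!*1!*1!*0!*3!) = 1/12
Σ = 1/12  ⇒  CG² = 1296/35*1/12² = 9/35
CG = +√(9/35) = +0.507093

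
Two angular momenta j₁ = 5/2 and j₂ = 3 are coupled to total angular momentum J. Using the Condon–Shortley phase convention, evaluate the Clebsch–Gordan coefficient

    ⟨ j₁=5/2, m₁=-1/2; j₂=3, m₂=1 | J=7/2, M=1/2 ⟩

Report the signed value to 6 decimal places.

j₁+j₂−J=2  J+j₁−j₂=3  J−j₁+j₂=4  j₁+j₂+J+1=10
(j₁±m₁, j₂±m₂, J±M) = (2,3,4,2,4,3)
P² = 9216/175
sum k=0..2:
  [0] +1/288 = 1/288
  [1] −1/12 = -1/12
  [2] +1/16 = 1/16
S = -5/288
C² = P²·S² = 1/63 ; C = -0.125988

−√(1/63) ≈ -0.125988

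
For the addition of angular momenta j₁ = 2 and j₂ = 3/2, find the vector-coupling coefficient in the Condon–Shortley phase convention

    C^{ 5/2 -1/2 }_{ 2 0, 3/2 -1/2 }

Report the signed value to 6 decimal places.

+√(3/35) = +0.292770

triangle: 1!×3!×2!/7! = 12/5040
(j±m)!: 2!×2!×1!×2!×2!×3! = 96
prefactor² = (2J+1)×Δ×N² = 48/35
  k=0: +1/(0!×1!×2!×1!×1!×1!) = 1/2
  k=1: −1/(1!×0!×1!×0!×2!×2!) = -1/4
Σ = 1/4  ⇒  CG² = 48/35×1/4² = 3/35
CG = +√(3/35) = +0.292770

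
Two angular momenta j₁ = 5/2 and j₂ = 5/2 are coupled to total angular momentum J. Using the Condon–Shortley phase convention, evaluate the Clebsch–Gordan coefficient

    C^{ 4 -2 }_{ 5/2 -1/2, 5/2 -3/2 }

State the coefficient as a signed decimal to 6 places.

triangle: 1!*4!*4!/10! = 576/3628800
(j±m)!: 2!*3!*1!*4!*2!*6! = 414720
prefactor² = (2J+1)*Δ*N² = 20736/35
  k=0: +1/(0!*1!*3!*1!*1!*3!) = 1/36
  k=1: −1/(1!*0!*2!*0!*2!*4!) = -1/96
Σ = 5/288  ⇒  CG² = 20736/35*5/288² = 5/28
CG = +√(5/28) = +0.422577

+√(5/28) ≈ +0.422577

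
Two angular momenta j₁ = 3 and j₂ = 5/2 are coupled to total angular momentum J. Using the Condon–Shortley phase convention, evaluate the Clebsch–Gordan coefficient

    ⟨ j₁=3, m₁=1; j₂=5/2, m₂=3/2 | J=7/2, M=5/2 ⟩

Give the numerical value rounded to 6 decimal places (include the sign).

-0.398410  (= −√(10/63))

triangle: 2!×4!×3!/10! = 288/3628800
(j±m)!: 4!×2!×4!×1!×6!×1! = 829440
prefactor² = (2J+1)×Δ×N² = 18432/35
  k=1: −1/(1!×1!×1!×3!×3!×0!) = -1/36
  k=2: +1/(2!×0!×0!×2!×4!×1!) = 1/96
Σ = -5/288  ⇒  CG² = 18432/35×(-5/288)² = 10/63
CG = −√(10/63) = -0.398410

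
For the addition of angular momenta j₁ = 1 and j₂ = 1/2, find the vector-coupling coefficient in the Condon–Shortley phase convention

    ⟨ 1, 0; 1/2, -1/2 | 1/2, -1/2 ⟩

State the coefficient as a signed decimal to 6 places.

+√(1/3) ≈ +0.577350

j₁+j₂−J=1  J+j₁−j₂=1  J−j₁+j₂=0  j₁+j₂+J+1=3
(j₁±m₁, j₂±m₂, J±M) = (1,1,0,1,0,1)
P² = 1/3
sum k=0..0:
  [0] +1/1 = 1
S = 1
C² = P²·S² = 1/3 ; C = +0.577350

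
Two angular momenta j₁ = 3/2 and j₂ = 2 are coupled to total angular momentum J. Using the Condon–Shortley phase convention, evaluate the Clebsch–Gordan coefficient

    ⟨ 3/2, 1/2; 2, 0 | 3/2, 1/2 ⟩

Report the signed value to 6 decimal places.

j₁+j₂−J=2  J+j₁−j₂=1  J−j₁+j₂=2  j₁+j₂+J+1=6
(j₁±m₁, j₂±m₂, J±M) = (2,1,2,2,2,1)
P² = 16/45
sum k=0..1:
  [0] +1/4 = 1/4
  [1] −1/1 = -1
S = -3/4
C² = P²·S² = 1/5 ; C = -0.447214

-0.447214  (= −√(1/5))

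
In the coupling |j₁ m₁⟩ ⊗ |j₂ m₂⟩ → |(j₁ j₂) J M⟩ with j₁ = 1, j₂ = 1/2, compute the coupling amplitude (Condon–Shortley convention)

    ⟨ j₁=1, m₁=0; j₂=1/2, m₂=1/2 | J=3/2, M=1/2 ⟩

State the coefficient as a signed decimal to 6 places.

√[4·0!2!1!/4! · 1!1!1!0!2!1!] = √(2/3)
  +(−1)^0/∏(0,0,1,1,1,0)! = 1  (running 1)
⟨..|..⟩ = √(2/3)·(1) = +0.816497

+√(2/3) = +0.816497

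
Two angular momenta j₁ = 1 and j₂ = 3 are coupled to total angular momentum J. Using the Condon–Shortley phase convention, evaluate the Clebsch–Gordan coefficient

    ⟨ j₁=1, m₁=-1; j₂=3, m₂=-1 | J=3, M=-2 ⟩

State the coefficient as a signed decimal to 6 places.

−√(5/12) = -0.645497

√[7·1!1!5!/8! · 0!2!2!4!1!5!] = √(240)
  +(−1)^1/∏(1,0,1,1,0,4)! = -1/24  (running -1/24)
⟨..|..⟩ = √(240)·(-1/24) = -0.645497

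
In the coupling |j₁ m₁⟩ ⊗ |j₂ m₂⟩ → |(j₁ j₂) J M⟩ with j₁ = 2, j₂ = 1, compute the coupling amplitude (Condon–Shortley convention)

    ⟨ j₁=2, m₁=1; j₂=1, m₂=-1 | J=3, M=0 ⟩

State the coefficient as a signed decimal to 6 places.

+0.447214  (= +√(1/5))

√[7·0!4!2!/7! · 3!1!0!2!3!3!] = √(144/5)
  +(−1)^0/∏(0,0,1,0,3,2)! = 1/12  (running 1/12)
⟨..|..⟩ = √(144/5)·(1/12) = +0.447214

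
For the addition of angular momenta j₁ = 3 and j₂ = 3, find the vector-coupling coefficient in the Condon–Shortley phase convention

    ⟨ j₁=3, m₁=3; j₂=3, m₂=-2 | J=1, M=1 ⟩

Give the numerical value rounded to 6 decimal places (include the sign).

√[3·5!1!1!/8! · 6!0!1!5!2!0!] = √(10800/7)
  +(−1)^0/∏(0,5,0,1,1,0)! = 1/120  (running 1/120)
⟨..|..⟩ = √(10800/7)·(1/120) = +0.327327

+√(3/28) ≈ +0.327327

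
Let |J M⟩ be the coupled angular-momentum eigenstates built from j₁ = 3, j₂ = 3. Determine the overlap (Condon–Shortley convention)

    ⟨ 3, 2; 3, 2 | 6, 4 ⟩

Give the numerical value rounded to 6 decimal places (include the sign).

+√(6/11) = +0.738549

triangle: 0!·6!·6!/13! = 518400/6227020800
(j±m)!: 5!·1!·5!·1!·10!·2! = 104509440000
prefactor² = (2J+1)·Δ·N² = 1244160000/11
  k=0: +1/(0!·0!·1!·5!·5!·1!) = 1/14400
Σ = 1/14400  ⇒  CG² = 1244160000/11·1/14400² = 6/11
CG = +√(6/11) = +0.738549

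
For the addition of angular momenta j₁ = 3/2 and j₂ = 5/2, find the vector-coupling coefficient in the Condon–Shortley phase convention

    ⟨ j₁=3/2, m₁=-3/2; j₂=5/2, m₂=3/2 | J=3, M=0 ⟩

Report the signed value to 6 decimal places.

−√(3/10) ≈ -0.547723

j₁+j₂−J=1  J+j₁−j₂=2  J−j₁+j₂=4  j₁+j₂+J+1=8
(j₁±m₁, j₂±m₂, J±M) = (0,3,4,1,3,3)
P² = 216/5
sum k=1..1:
  [1] −1/12 = -1/12
S = -1/12
C² = P²·S² = 3/10 ; C = -0.547723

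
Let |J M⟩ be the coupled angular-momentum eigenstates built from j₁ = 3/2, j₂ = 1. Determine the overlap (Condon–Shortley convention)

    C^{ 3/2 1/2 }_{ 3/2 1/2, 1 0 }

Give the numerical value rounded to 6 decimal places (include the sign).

j₁+j₂−J=1  J+j₁−j₂=2  J−j₁+j₂=1  j₁+j₂+J+1=5
(j₁±m₁, j₂±m₂, J±M) = (2,1,1,1,2,1)
P² = 4/15
sum k=0..1:
  [0] +1/1 = 1
  [1] −1/2 = -1/2
S = 1/2
C² = P²·S² = 1/15 ; C = +0.258199

+√(1/15) = +0.258199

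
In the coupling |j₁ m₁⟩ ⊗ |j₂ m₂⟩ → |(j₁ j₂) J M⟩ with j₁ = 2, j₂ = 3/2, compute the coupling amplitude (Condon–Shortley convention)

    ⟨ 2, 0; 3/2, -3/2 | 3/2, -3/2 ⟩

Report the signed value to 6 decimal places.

+0.447214  (= +√(1/5))

j₁+j₂−J=2  J+j₁−j₂=2  J−j₁+j₂=1  j₁+j₂+J+1=6
(j₁±m₁, j₂±m₂, J±M) = (2,2,0,3,0,3)
P² = 16/5
sum k=0..0:
  [0] +1/4 = 1/4
S = 1/4
C² = P²·S² = 1/5 ; C = +0.447214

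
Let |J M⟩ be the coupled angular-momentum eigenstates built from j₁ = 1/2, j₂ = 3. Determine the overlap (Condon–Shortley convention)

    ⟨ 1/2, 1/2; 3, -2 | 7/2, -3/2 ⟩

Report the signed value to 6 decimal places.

+0.534522  (= +√(2/7))

j₁+j₂−J=0  J+j₁−j₂=1  J−j₁+j₂=6  j₁+j₂+J+1=8
(j₁±m₁, j₂±m₂, J±M) = (1,0,1,5,2,5)
P² = 28800/7
sum k=0..0:
  [0] +1/120 = 1/120
S = 1/120
C² = P²·S² = 2/7 ; C = +0.534522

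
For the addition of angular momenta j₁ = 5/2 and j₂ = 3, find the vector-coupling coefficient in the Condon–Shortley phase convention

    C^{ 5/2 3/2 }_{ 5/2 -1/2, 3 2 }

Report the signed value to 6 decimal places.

+0.267261  (= +√(1/14))

j₁+j₂−J=3  J+j₁−j₂=2  J−j₁+j₂=3  j₁+j₂+J+1=9
(j₁±m₁, j₂±m₂, J±M) = (2,3,5,1,4,1)
P² = 288/7
sum k=2..3:
  [2] +1/12 = 1/12
  [3] −1/24 = -1/24
S = 1/24
C² = P²·S² = 1/14 ; C = +0.267261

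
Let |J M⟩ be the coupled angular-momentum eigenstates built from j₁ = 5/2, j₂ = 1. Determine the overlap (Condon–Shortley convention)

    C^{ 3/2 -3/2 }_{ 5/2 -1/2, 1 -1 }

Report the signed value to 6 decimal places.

j₁+j₂−J=2  J+j₁−j₂=3  J−j₁+j₂=0  j₁+j₂+J+1=6
(j₁±m₁, j₂±m₂, J±M) = (2,3,0,2,0,3)
P² = 48/5
sum k=0..0:
  [0] +1/12 = 1/12
S = 1/12
C² = P²·S² = 1/15 ; C = +0.258199

+0.258199  (= +√(1/15))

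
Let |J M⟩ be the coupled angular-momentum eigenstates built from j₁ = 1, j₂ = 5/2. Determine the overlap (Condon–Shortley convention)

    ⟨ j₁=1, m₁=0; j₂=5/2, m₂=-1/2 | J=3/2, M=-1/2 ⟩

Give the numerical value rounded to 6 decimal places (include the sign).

−√(2/5) = -0.632456

√[4·2!0!3!/6! · 1!1!2!3!1!2!] = √(8/5)
  +(−1)^1/∏(1,1,0,1,0,2)! = -1/2  (running -1/2)
⟨..|..⟩ = √(8/5)·(-1/2) = -0.632456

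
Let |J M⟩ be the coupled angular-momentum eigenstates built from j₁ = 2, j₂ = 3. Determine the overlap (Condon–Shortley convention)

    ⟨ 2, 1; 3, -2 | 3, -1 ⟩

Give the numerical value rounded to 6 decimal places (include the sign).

√[7·2!2!4!/9! · 3!1!1!5!2!4!] = √(64)
  +(−1)^0/∏(0,2,1,1,1,3)! = 1/12  (running 1/12)
  +(−1)^1/∏(1,1,0,0,2,4)! = -1/48  (running 1/16)
⟨..|..⟩ = √(64)·(1/16) = +0.500000

+√(1/4) = +0.500000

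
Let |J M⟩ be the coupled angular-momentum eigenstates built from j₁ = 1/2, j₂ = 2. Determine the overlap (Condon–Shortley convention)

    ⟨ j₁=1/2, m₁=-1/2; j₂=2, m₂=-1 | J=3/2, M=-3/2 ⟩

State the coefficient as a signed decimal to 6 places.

√[4·1!0!3!/5! · 0!1!1!3!0!3!] = √(36/5)
  +(−1)^1/∏(1,0,0,0,0,3)! = -1/6  (running -1/6)
⟨..|..⟩ = √(36/5)·(-1/6) = -0.447214

-0.447214  (= −√(1/5))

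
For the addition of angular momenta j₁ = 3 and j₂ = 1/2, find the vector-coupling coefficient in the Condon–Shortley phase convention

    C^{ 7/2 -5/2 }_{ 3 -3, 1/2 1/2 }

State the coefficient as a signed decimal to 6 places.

j₁+j₂−J=0  J+j₁−j₂=6  J−j₁+j₂=1  j₁+j₂+J+1=8
(j₁±m₁, j₂±m₂, J±M) = (0,6,1,0,1,6)
P² = 518400/7
sum k=0..0:
  [0] +1/720 = 1/720
S = 1/720
C² = P²·S² = 1/7 ; C = +0.377964

+0.377964  (= +√(1/7))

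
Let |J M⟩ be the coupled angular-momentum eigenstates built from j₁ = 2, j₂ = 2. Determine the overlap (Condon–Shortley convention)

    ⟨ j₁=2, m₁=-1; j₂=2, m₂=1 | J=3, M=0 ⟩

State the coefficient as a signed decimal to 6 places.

√[7·1!3!3!/8! · 1!3!3!1!3!3!] = √(81/10)
  +(−1)^0/∏(0,1,3,3,0,0)! = 1/36  (running 1/36)
  +(−1)^1/∏(1,0,2,2,1,1)! = -1/4  (running -2/9)
⟨..|..⟩ = √(81/10)·(-2/9) = -0.632456

−√(2/5) = -0.632456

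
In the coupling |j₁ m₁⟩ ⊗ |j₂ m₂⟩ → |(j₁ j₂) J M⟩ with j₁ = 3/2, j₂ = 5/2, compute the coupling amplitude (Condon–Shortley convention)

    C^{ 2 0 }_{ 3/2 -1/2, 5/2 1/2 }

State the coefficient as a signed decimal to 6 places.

triangle: 2!×1!×3!/7! = 12/5040
(j±m)!: 1!×2!×3!×2!×2!×2! = 96
prefactor² = (2J+1)×Δ×N² = 8/7
  k=1: −1/(1!×1!×1!×2!×0!×1!) = -1/2
  k=2: +1/(2!×0!×0!×1!×1!×2!) = 1/4
Σ = -1/4  ⇒  CG² = 8/7×(-1/4)² = 1/14
CG = −√(1/14) = -0.267261

-0.267261  (= −√(1/14))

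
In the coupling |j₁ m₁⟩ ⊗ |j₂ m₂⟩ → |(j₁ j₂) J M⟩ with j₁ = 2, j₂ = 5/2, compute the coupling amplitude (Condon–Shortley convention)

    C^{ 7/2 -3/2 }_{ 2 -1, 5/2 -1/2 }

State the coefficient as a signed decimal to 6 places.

-0.308607  (= −√(2/21))

triangle: 1!×3!×4!/9! = 144/362880
(j±m)!: 1!×3!×2!×3!×2!×5! = 17280
prefactor² = (2J+1)×Δ×N² = 384/7
  k=0: +1/(0!×1!×3!×2!×0!×2!) = 1/24
  k=1: −1/(1!×0!×2!×1!×1!×3!) = -1/12
Σ = -1/24  ⇒  CG² = 384/7×(-1/24)² = 2/21
CG = −√(2/21) = -0.308607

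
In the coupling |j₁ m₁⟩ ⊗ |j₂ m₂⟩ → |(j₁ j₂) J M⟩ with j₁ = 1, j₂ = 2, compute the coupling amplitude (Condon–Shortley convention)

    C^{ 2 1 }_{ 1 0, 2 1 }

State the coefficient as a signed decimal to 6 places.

√[5·1!1!3!/6! · 1!1!3!1!3!1!] = √(3/2)
  +(−1)^0/∏(0,1,1,3,0,0)! = 1/6  (running 1/6)
  +(−1)^1/∏(1,0,0,2,1,1)! = -1/2  (running -1/3)
⟨..|..⟩ = √(3/2)·(-1/3) = -0.408248

−√(1/6) = -0.408248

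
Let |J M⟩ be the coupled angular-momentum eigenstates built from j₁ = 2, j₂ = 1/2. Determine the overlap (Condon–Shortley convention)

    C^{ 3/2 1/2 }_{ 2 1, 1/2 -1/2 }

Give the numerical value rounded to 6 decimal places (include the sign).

j₁+j₂−J=1  J+j₁−j₂=3  J−j₁+j₂=0  j₁+j₂+J+1=5
(j₁±m₁, j₂±m₂, J±M) = (3,1,0,1,2,1)
P² = 12/5
sum k=0..0:
  [0] +1/2 = 1/2
S = 1/2
C² = P²·S² = 3/5 ; C = +0.774597

+0.774597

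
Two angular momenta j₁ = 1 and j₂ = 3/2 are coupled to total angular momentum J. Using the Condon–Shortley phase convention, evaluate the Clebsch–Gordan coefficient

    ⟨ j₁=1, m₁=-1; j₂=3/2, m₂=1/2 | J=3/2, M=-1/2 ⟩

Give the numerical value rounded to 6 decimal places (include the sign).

√[4·1!1!2!/5! · 0!2!2!1!1!2!] = √(8/15)
  +(−1)^1/∏(1,0,1,1,0,1)! = -1  (running -1)
⟨..|..⟩ = √(8/15)·(-1) = -0.730297

-0.730297  (= −√(8/15))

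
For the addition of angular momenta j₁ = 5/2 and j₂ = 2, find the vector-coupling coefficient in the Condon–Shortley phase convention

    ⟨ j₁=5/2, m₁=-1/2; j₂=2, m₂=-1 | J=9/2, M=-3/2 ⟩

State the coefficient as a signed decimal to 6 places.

+√(10/21) = +0.690066

j₁+j₂−J=0  J+j₁−j₂=5  J−j₁+j₂=4  j₁+j₂+J+1=10
(j₁±m₁, j₂±m₂, J±M) = (2,3,1,3,3,6)
P² = 17280/7
sum k=0..0:
  [0] +1/72 = 1/72
S = 1/72
C² = P²·S² = 10/21 ; C = +0.690066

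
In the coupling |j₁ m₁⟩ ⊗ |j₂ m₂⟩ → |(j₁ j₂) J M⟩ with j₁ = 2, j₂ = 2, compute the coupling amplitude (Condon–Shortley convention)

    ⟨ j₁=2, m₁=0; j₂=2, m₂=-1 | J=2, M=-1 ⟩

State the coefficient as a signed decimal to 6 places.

triangle: 2!*2!*2!/7! = 8/5040
(j±m)!: 2!*2!*1!*3!*1!*3! = 144
prefactor² = (2J+1)*Δ*N² = 8/7
  k=0: +1/(0!*2!*2!*1!*0!*1!) = 1/4
  k=1: −1/(1!*1!*1!*0!*1!*2!) = -1/2
Σ = -1/4  ⇒  CG² = 8/7*(-1/4)² = 1/14
CG = −√(1/14) = -0.267261

-0.267261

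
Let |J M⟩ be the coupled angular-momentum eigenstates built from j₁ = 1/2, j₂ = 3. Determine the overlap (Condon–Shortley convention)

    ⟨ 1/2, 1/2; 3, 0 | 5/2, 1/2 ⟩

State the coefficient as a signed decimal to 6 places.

+√(3/7) = +0.654654

j₁+j₂−J=1  J+j₁−j₂=0  J−j₁+j₂=5  j₁+j₂+J+1=7
(j₁±m₁, j₂±m₂, J±M) = (1,0,3,3,3,2)
P² = 432/7
sum k=0..0:
  [0] +1/12 = 1/12
S = 1/12
C² = P²·S² = 3/7 ; C = +0.654654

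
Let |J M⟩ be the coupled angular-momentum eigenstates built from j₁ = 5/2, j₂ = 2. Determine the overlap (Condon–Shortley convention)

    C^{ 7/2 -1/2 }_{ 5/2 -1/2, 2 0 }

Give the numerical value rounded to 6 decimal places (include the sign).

triangle: 1!*4!*3!/9! = 144/362880
(j±m)!: 2!*3!*2!*2!*3!*4! = 6912
prefactor² = (2J+1)*Δ*N² = 768/35
  k=0: +1/(0!*1!*3!*2!*1!*1!) = 1/12
  k=1: −1/(1!*0!*2!*1!*2!*2!) = -1/8
Σ = -1/24  ⇒  CG² = 768/35*(-1/24)² = 4/105
CG = −√(4/105) = -0.195180

-0.195180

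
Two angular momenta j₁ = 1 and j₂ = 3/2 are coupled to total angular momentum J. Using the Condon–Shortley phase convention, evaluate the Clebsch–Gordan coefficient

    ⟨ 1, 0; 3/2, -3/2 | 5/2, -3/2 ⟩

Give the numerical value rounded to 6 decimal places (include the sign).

+0.632456

j₁+j₂−J=0  J+j₁−j₂=2  J−j₁+j₂=3  j₁+j₂+J+1=6
(j₁±m₁, j₂±m₂, J±M) = (1,1,0,3,1,4)
P² = 72/5
sum k=0..0:
  [0] +1/6 = 1/6
S = 1/6
C² = P²·S² = 2/5 ; C = +0.632456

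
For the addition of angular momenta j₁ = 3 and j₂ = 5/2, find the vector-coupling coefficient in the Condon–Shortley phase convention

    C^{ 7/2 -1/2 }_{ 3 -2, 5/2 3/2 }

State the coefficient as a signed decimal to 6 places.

√[8·2!4!3!/10! · 1!5!4!1!3!4!] = √(9216/35)
  +(−1)^1/∏(1,1,4,3,0,0)! = -1/144  (running -1/144)
  +(−1)^2/∏(2,0,3,2,1,1)! = 1/24  (running 5/144)
⟨..|..⟩ = √(9216/35)·(5/144) = +0.563436

+√(20/63) ≈ +0.563436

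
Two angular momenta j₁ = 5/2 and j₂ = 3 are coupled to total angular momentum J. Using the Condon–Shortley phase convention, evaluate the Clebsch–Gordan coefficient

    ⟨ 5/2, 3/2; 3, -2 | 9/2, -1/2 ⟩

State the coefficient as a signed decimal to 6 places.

+√(361/1386) ≈ +0.510355

triangle: 1!·4!·5!/11! = 2880/39916800
(j±m)!: 4!·1!·1!·5!·4!·5! = 8294400
prefactor² = (2J+1)·Δ·N² = 460800/77
  k=0: +1/(0!·1!·1!·1!·3!·4!) = 1/144
  k=1: −1/(1!·0!·0!·0!·4!·5!) = -1/2880
Σ = 19/2880  ⇒  CG² = 460800/77·19/2880² = 361/1386
CG = +√(361/1386) = +0.510355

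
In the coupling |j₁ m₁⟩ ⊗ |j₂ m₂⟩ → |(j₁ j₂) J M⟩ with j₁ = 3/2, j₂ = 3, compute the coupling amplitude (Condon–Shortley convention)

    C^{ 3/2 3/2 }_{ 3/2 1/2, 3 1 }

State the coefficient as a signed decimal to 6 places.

j₁+j₂−J=3  J+j₁−j₂=0  J−j₁+j₂=3  j₁+j₂+J+1=7
(j₁±m₁, j₂±m₂, J±M) = (2,1,4,2,3,0)
P² = 576/35
sum k=1..1:
  [1] −1/12 = -1/12
S = -1/12
C² = P²·S² = 4/35 ; C = -0.338062

−√(4/35) = -0.338062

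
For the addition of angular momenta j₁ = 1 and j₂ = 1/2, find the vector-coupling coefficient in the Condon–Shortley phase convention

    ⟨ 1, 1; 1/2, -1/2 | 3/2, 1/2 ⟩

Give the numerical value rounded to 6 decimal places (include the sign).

j₁+j₂−J=0  J+j₁−j₂=2  J−j₁+j₂=1  j₁+j₂+J+1=4
(j₁±m₁, j₂±m₂, J±M) = (2,0,0,1,2,1)
P² = 4/3
sum k=0..0:
  [0] +1/2 = 1/2
S = 1/2
C² = P²·S² = 1/3 ; C = +0.577350

+0.577350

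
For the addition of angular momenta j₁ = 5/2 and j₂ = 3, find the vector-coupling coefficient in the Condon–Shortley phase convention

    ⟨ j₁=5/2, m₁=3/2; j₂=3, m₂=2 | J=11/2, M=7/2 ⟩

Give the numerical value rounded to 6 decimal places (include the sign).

j₁+j₂−J=0  J+j₁−j₂=5  J−j₁+j₂=6  j₁+j₂+J+1=12
(j₁±m₁, j₂±m₂, J±M) = (4,1,5,1,9,2)
P² = 49766400/11
sum k=0..0:
  [0] +1/2880 = 1/2880
S = 1/2880
C² = P²·S² = 6/11 ; C = +0.738549

+√(6/11) = +0.738549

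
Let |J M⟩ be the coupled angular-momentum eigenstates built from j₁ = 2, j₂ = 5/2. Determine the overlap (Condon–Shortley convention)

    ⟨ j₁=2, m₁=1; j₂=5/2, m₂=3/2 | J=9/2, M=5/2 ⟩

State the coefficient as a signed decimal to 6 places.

j₁+j₂−J=0  J+j₁−j₂=4  J−j₁+j₂=5  j₁+j₂+J+1=10
(j₁±m₁, j₂±m₂, J±M) = (3,1,4,1,7,2)
P² = 11520
sum k=0..0:
  [0] +1/144 = 1/144
S = 1/144
C² = P²·S² = 5/9 ; C = +0.745356

+√(5/9) ≈ +0.745356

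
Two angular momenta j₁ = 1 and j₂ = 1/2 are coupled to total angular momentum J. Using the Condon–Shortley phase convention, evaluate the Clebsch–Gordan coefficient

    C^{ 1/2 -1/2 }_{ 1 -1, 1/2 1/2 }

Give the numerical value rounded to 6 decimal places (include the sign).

−√(2/3) ≈ -0.816497

triangle: 1!*1!*0!/3! = 1/6
(j±m)!: 0!*2!*1!*0!*0!*1! = 2
prefactor² = (2J+1)*Δ*N² = 2/3
  k=1: −1/(1!*0!*1!*0!*0!*0!) = -1
Σ = -1  ⇒  CG² = 2/3*(-1)² = 2/3
CG = −√(2/3) = -0.816497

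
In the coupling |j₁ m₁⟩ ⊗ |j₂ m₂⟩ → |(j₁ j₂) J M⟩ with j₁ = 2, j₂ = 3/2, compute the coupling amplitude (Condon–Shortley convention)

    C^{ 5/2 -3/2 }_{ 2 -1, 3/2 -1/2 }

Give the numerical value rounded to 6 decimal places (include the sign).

triangle: 1!*3!*2!/7! = 12/5040
(j±m)!: 1!*3!*1!*2!*1!*4! = 288
prefactor² = (2J+1)*Δ*N² = 144/35
  k=0: +1/(0!*1!*3!*1!*0!*1!) = 1/6
  k=1: −1/(1!*0!*2!*0!*1!*2!) = -1/4
Σ = -1/12  ⇒  CG² = 144/35*(-1/12)² = 1/35
CG = −√(1/35) = -0.169031

-0.169031  (= −√(1/35))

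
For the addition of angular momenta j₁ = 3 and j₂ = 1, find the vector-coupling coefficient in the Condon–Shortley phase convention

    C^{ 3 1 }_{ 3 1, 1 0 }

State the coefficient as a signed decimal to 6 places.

+√(1/12) ≈ +0.288675

j₁+j₂−J=1  J+j₁−j₂=5  J−j₁+j₂=1  j₁+j₂+J+1=8
(j₁±m₁, j₂±m₂, J±M) = (4,2,1,1,4,2)
P² = 48
sum k=0..1:
  [0] +1/12 = 1/12
  [1] −1/24 = -1/24
S = 1/24
C² = P²·S² = 1/12 ; C = +0.288675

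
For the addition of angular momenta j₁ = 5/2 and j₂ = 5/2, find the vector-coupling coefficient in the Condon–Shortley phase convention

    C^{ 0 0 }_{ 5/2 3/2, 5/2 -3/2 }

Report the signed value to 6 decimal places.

−√(1/6) ≈ -0.408248

√[1·5!0!0!/6! · 4!1!1!4!0!0!] = √(96)
  +(−1)^1/∏(1,4,0,0,0,0)! = -1/24  (running -1/24)
⟨..|..⟩ = √(96)·(-1/24) = -0.408248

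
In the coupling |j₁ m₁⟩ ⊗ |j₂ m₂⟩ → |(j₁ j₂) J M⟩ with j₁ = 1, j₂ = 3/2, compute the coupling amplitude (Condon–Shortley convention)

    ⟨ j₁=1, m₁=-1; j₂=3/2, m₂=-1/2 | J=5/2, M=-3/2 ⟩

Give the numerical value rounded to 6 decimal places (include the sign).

triangle: 0!×2!×3!/6! = 12/720
(j±m)!: 0!×2!×1!×2!×1!×4! = 96
prefactor² = (2J+1)×Δ×N² = 48/5
  k=0: +1/(0!×0!×2!×1!×0!×2!) = 1/4
Σ = 1/4  ⇒  CG² = 48/5×1/4² = 3/5
CG = +√(3/5) = +0.774597

+√(3/5) ≈ +0.774597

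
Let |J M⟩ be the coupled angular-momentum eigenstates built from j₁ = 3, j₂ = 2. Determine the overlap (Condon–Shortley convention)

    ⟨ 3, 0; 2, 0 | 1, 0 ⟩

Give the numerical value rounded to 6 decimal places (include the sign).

√[3·4!2!0!/7! · 3!3!2!2!1!1!] = √(144/35)
  +(−1)^2/∏(2,2,1,0,1,0)! = 1/4  (running 1/4)
⟨..|..⟩ = √(144/35)·(1/4) = +0.507093

+√(9/35) ≈ +0.507093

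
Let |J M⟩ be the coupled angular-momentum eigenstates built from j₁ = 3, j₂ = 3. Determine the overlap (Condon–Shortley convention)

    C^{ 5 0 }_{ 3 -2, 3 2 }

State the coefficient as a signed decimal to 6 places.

j₁+j₂−J=1  J+j₁−j₂=5  J−j₁+j₂=5  j₁+j₂+J+1=12
(j₁±m₁, j₂±m₂, J±M) = (1,5,5,1,5,5)
P² = 480000/7
sum k=0..1:
  [0] +1/14400 = 1/14400
  [1] −1/576 = -1/576
S = -1/600
C² = P²·S² = 4/21 ; C = -0.436436

−√(4/21) ≈ -0.436436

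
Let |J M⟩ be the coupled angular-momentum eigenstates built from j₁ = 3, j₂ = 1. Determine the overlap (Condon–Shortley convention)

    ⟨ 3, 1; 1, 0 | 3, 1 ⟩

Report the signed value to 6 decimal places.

+√(1/12) ≈ +0.288675

triangle: 1!·5!·1!/8! = 120/40320
(j±m)!: 4!·2!·1!·1!·4!·2! = 2304
prefactor² = (2J+1)·Δ·N² = 48
  k=0: +1/(0!·1!·2!·1!·3!·0!) = 1/12
  k=1: −1/(1!·0!·1!·0!·4!·1!) = -1/24
Σ = 1/24  ⇒  CG² = 48·1/24² = 1/12
CG = +√(1/12) = +0.288675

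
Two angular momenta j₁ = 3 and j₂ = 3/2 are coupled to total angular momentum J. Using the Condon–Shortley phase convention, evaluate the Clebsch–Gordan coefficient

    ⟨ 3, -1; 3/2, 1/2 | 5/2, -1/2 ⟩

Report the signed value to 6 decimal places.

−√(1/70) ≈ -0.119523

j₁+j₂−J=2  J+j₁−j₂=4  J−j₁+j₂=1  j₁+j₂+J+1=8
(j₁±m₁, j₂±m₂, J±M) = (2,4,2,1,2,3)
P² = 288/35
sum k=1..2:
  [1] −1/6 = -1/6
  [2] +1/8 = 1/8
S = -1/24
C² = P²·S² = 1/70 ; C = -0.119523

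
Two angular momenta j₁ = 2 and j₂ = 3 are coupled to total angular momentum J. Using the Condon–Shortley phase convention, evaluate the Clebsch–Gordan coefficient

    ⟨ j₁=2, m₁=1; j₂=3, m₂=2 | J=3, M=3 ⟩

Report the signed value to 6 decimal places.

j₁+j₂−J=2  J+j₁−j₂=2  J−j₁+j₂=4  j₁+j₂+J+1=9
(j₁±m₁, j₂±m₂, J±M) = (3,1,5,1,6,0)
P² = 960
sum k=1..1:
  [1] −1/48 = -1/48
S = -1/48
C² = P²·S² = 5/12 ; C = -0.645497

−√(5/12) = -0.645497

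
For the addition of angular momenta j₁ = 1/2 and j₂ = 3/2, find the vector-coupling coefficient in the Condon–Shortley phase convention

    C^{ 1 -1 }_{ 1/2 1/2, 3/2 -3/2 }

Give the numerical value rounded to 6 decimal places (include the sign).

√[3·1!0!2!/4! · 1!0!0!3!0!2!] = √(3)
  +(−1)^0/∏(0,1,0,0,0,2)! = 1/2  (running 1/2)
⟨..|..⟩ = √(3)·(1/2) = +0.866025

+0.866025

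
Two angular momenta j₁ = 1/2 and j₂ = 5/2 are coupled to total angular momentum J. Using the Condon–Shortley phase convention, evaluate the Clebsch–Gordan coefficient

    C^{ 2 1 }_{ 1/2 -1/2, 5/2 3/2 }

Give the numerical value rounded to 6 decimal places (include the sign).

j₁+j₂−J=1  J+j₁−j₂=0  J−j₁+j₂=4  j₁+j₂+J+1=6
(j₁±m₁, j₂±m₂, J±M) = (0,1,4,1,3,1)
P² = 24
sum k=1..1:
  [1] −1/6 = -1/6
S = -1/6
C² = P²·S² = 2/3 ; C = -0.816497

-0.816497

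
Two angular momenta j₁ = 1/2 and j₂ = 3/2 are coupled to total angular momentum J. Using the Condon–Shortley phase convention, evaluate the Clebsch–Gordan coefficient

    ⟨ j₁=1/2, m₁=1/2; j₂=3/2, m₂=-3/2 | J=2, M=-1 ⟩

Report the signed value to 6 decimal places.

+√(1/4) ≈ +0.500000

√[5·0!1!3!/5! · 1!0!0!3!1!3!] = √(9)
  +(−1)^0/∏(0,0,0,0,1,3)! = 1/6  (running 1/6)
⟨..|..⟩ = √(9)·(1/6) = +0.500000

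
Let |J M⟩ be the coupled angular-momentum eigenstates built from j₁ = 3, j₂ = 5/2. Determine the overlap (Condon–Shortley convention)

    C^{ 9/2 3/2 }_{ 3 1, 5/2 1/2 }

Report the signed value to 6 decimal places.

j₁+j₂−J=1  J+j₁−j₂=5  J−j₁+j₂=4  j₁+j₂+J+1=11
(j₁±m₁, j₂±m₂, J±M) = (4,2,3,2,6,3)
P² = 138240/77
sum k=0..1:
  [0] +1/72 = 1/72
  [1] −1/96 = -1/96
S = 1/288
C² = P²·S² = 5/231 ; C = +0.147122

+0.147122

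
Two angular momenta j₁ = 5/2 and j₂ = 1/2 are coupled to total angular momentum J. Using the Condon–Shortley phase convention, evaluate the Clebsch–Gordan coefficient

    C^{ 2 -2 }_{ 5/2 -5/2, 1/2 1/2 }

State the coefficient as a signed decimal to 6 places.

√[5·1!4!0!/6! · 0!5!1!0!0!4!] = √(480)
  +(−1)^1/∏(1,0,4,0,0,0)! = -1/24  (running -1/24)
⟨..|..⟩ = √(480)·(-1/24) = -0.912871

−√(5/6) = -0.912871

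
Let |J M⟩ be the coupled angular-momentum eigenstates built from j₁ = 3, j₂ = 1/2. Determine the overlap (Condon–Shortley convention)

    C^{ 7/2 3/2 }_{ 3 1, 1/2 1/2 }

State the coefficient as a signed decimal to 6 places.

j₁+j₂−J=0  J+j₁−j₂=6  J−j₁+j₂=1  j₁+j₂+J+1=8
(j₁±m₁, j₂±m₂, J±M) = (4,2,1,0,5,2)
P² = 11520/7
sum k=0..0:
  [0] +1/48 = 1/48
S = 1/48
C² = P²·S² = 5/7 ; C = +0.845154

+√(5/7) ≈ +0.845154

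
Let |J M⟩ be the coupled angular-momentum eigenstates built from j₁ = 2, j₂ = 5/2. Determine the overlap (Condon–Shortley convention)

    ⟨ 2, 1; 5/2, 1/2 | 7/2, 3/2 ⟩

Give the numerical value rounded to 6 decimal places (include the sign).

+0.308607  (= +√(2/21))

√[8·1!3!4!/9! · 3!1!3!2!5!2!] = √(384/7)
  +(−1)^0/∏(0,1,1,3,2,1)! = 1/12  (running 1/12)
  +(−1)^1/∏(1,0,0,2,3,2)! = -1/24  (running 1/24)
⟨..|..⟩ = √(384/7)·(1/24) = +0.308607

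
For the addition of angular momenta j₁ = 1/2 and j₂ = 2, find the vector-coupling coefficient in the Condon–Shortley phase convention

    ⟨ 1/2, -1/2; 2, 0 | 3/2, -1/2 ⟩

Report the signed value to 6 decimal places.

-0.632456

j₁+j₂−J=1  J+j₁−j₂=0  J−j₁+j₂=3  j₁+j₂+J+1=5
(j₁±m₁, j₂±m₂, J±M) = (0,1,2,2,1,2)
P² = 8/5
sum k=1..1:
  [1] −1/2 = -1/2
S = -1/2
C² = P²·S² = 2/5 ; C = -0.632456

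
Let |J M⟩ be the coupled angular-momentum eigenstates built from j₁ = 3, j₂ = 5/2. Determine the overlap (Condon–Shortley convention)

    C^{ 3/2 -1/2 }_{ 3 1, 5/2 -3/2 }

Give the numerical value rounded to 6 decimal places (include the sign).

triangle: 4!*2!*1!/8! = 48/40320
(j±m)!: 4!*2!*1!*4!*1!*2! = 2304
prefactor² = (2J+1)*Δ*N² = 384/35
  k=0: +1/(0!*4!*2!*1!*0!*0!) = 1/48
  k=1: −1/(1!*3!*1!*0!*1!*1!) = -1/6
Σ = -7/48  ⇒  CG² = 384/35*(-7/48)² = 7/30
CG = −√(7/30) = -0.483046

−√(7/30) ≈ -0.483046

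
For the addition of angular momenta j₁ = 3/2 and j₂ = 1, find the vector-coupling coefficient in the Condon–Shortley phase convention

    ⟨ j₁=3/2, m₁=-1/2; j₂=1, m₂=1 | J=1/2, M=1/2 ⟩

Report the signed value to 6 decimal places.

+0.408248  (= +√(1/6))

triangle: 2!*1!*0!/4! = 2/24
(j±m)!: 1!*2!*2!*0!*1!*0! = 4
prefactor² = (2J+1)*Δ*N² = 2/3
  k=2: +1/(2!*0!*0!*0!*1!*0!) = 1/2
Σ = 1/2  ⇒  CG² = 2/3*1/2² = 1/6
CG = +√(1/6) = +0.408248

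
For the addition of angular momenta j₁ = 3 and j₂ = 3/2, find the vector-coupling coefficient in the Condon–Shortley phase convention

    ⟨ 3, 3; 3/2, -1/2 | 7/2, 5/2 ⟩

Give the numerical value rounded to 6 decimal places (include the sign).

+0.617213  (= +√(8/21))

√[8·1!5!2!/9! · 6!0!1!2!6!1!] = √(38400/7)
  +(−1)^0/∏(0,1,0,1,5,1)! = 1/120  (running 1/120)
⟨..|..⟩ = √(38400/7)·(1/120) = +0.617213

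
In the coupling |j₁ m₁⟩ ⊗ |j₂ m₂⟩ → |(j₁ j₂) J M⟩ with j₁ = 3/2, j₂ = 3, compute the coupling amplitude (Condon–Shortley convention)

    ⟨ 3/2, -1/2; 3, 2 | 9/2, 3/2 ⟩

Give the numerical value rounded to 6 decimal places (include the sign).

triangle: 0!*3!*6!/10! = 4320/3628800
(j±m)!: 1!*2!*5!*1!*6!*3! = 1036800
prefactor² = (2J+1)*Δ*N² = 86400/7
  k=0: +1/(0!*0!*2!*5!*1!*1!) = 1/240
Σ = 1/240  ⇒  CG² = 86400/7*1/240² = 3/14
CG = +√(3/14) = +0.462910

+√(3/14) = +0.462910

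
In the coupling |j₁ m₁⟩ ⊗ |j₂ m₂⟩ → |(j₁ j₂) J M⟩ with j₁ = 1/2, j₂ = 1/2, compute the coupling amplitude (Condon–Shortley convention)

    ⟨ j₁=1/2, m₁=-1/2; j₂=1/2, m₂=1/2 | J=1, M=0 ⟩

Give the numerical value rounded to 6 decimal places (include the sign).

√[3·0!1!1!/3! · 0!1!1!0!1!1!] = √(1/2)
  +(−1)^0/∏(0,0,1,1,0,0)! = 1  (running 1)
⟨..|..⟩ = √(1/2)·(1) = +0.707107

+0.707107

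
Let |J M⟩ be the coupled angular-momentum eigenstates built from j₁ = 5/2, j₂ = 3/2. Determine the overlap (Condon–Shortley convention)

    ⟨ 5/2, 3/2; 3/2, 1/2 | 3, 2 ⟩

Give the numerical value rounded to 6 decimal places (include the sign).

j₁+j₂−J=1  J+j₁−j₂=4  J−j₁+j₂=2  j₁+j₂+J+1=8
(j₁±m₁, j₂±m₂, J±M) = (4,1,2,1,5,1)
P² = 48
sum k=0..1:
  [0] +1/12 = 1/12
  [1] −1/24 = -1/24
S = 1/24
C² = P²·S² = 1/12 ; C = +0.288675

+√(1/12) = +0.288675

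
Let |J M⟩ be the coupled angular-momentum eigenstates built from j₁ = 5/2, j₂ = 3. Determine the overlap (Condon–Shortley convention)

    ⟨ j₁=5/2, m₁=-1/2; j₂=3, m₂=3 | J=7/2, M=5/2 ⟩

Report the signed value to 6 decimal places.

+0.654654  (= +√(3/7))

j₁+j₂−J=2  J+j₁−j₂=3  J−j₁+j₂=4  j₁+j₂+J+1=10
(j₁±m₁, j₂±m₂, J±M) = (2,3,6,0,6,1)
P² = 27648/7
sum k=2..2:
  [2] +1/96 = 1/96
S = 1/96
C² = P²·S² = 3/7 ; C = +0.654654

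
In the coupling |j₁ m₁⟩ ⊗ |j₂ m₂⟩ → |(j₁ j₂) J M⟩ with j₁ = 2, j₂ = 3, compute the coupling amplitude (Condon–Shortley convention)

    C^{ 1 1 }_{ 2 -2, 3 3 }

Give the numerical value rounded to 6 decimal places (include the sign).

triangle: 4!*0!*2!/7! = 48/5040
(j±m)!: 0!*4!*6!*0!*2!*0! = 34560
prefactor² = (2J+1)*Δ*N² = 6912/7
  k=4: +1/(4!*0!*0!*2!*0!*0!) = 1/48
Σ = 1/48  ⇒  CG² = 6912/7*1/48² = 3/7
CG = +√(3/7) = +0.654654

+√(3/7) = +0.654654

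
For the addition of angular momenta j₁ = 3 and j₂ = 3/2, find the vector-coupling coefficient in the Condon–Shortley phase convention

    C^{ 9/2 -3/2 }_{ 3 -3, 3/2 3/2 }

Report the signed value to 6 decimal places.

+0.109109

triangle: 0!×6!×3!/10! = 4320/3628800
(j±m)!: 0!×6!×3!×0!×3!×6! = 18662400
prefactor² = (2J+1)×Δ×N² = 1555200/7
  k=0: +1/(0!×0!×6!×3!×0!×0!) = 1/4320
Σ = 1/4320  ⇒  CG² = 1555200/7×1/4320² = 1/84
CG = +√(1/84) = +0.109109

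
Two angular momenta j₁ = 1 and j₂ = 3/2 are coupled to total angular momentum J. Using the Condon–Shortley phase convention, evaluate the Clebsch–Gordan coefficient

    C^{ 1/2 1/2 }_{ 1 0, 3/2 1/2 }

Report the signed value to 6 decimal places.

√[2·2!0!1!/4! · 1!1!2!1!1!0!] = √(1/3)
  +(−1)^1/∏(1,1,0,1,0,0)! = -1  (running -1)
⟨..|..⟩ = √(1/3)·(-1) = -0.577350

-0.577350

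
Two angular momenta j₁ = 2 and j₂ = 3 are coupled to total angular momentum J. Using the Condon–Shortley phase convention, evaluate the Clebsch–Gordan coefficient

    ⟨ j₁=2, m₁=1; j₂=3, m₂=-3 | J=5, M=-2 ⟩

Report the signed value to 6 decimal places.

+√(1/30) ≈ +0.182574

triangle: 0!*4!*6!/11! = 17280/39916800
(j±m)!: 3!*1!*0!*6!*3!*7! = 130636800
prefactor² = (2J+1)*Δ*N² = 622080
  k=0: +1/(0!*0!*1!*0!*3!*6!) = 1/4320
Σ = 1/4320  ⇒  CG² = 622080*1/4320² = 1/30
CG = +√(1/30) = +0.182574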